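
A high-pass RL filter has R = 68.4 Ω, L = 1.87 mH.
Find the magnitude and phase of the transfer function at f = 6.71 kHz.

Step 1 — Angular frequency: ω = 2π·6710 = 4.216e+04 rad/s.
Step 2 — Transfer function: H(jω) = jωL/(R + jωL).
Step 3 — Numerator jωL = j·78.84; denominator R + jωL = 68.4 + j78.84.
Step 4 — H = 0.5705 + j0.495.
Step 5 — Magnitude: |H| = 0.7553 (-2.4 dB); phase: φ = 40.9°.

|H| = 0.7553 (-2.4 dB), φ = 40.9°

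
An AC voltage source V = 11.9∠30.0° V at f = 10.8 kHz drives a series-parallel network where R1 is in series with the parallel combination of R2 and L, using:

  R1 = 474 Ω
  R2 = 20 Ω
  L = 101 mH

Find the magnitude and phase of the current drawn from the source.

Step 1 — Angular frequency: ω = 2π·f = 2π·1.08e+04 = 6.786e+04 rad/s.
Step 2 — Component impedances:
  R1: Z = R = 474 Ω
  R2: Z = R = 20 Ω
  L: Z = jωL = j·6.786e+04·0.101 = 0 + j6854 Ω
Step 3 — Parallel branch: R2 || L = 1/(1/R2 + 1/L) = 20 + j0.05836 Ω.
Step 4 — Series with R1: Z_total = R1 + (R2 || L) = 494 + j0.05836 Ω = 494∠0.0° Ω.
Step 5 — Source phasor: V = 11.9∠30.0° V = 10.31 + j5.95 V.
Step 6 — Ohm's law: I = V / Z_total = (10.31 + j5.95) / (494 + j0.05836) = 0.02086 + j0.01204 A.
Step 7 — Convert to polar: |I| = 0.02409 A, ∠I = 30.0°.

I = 0.02409∠30.0° A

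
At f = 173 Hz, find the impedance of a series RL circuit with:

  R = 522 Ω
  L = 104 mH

Step 1 — Angular frequency: ω = 2π·f = 2π·173 = 1087 rad/s.
Step 2 — Component impedances:
  R: Z = R = 522 Ω
  L: Z = jωL = j·1087·0.104 = 0 + j113 Ω
Step 3 — Series combination: Z_total = R + L = 522 + j113 Ω = 534.1∠12.2° Ω.

Z = 522 + j113 Ω = 534.1∠12.2° Ω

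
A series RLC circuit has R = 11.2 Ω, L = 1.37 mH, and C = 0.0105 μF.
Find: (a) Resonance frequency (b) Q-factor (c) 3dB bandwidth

Step 1 — Resonance condition Im(Z)=0 gives ω₀ = 1/√(LC).
Step 2 — ω₀ = 1/√(0.00137·1.05e-08) = 2.637e+05 rad/s.
Step 3 — f₀ = ω₀/(2π) = 4.196e+04 Hz.
Step 4 — Series Q: Q = ω₀L/R = 2.637e+05·0.00137/11.2 = 32.25.
Step 5 — 3dB bandwidth: Δω = ω₀/Q = 8175 rad/s; BW = Δω/(2π) = 1301 Hz.

(a) f₀ = 4.196e+04 Hz  (b) Q = 32.25  (c) BW = 1301 Hz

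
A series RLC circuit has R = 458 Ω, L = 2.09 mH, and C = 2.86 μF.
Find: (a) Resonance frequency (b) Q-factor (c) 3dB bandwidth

Step 1 — Resonance condition Im(Z)=0 gives ω₀ = 1/√(LC).
Step 2 — ω₀ = 1/√(0.00209·2.86e-06) = 1.293e+04 rad/s.
Step 3 — f₀ = ω₀/(2π) = 2059 Hz.
Step 4 — Series Q: Q = ω₀L/R = 1.293e+04·0.00209/458 = 0.05902.
Step 5 — 3dB bandwidth: Δω = ω₀/Q = 2.191e+05 rad/s; BW = Δω/(2π) = 3.488e+04 Hz.

(a) f₀ = 2059 Hz  (b) Q = 0.05902  (c) BW = 3.488e+04 Hz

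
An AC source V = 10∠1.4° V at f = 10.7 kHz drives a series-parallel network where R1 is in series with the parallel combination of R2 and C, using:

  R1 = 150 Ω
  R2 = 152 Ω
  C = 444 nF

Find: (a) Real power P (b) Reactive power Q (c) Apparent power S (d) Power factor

Step 1 — Angular frequency: ω = 2π·f = 2π·1.07e+04 = 6.723e+04 rad/s.
Step 2 — Component impedances:
  R1: Z = R = 150 Ω
  R2: Z = R = 152 Ω
  C: Z = 1/(jωC) = -j/(ω·C) = 0 - j33.5 Ω
Step 3 — Parallel branch: R2 || C = 1/(1/R2 + 1/C) = 7.041 - j31.95 Ω.
Step 4 — Series with R1: Z_total = R1 + (R2 || C) = 157 - j31.95 Ω = 160.3∠-11.5° Ω.
Step 5 — Source phasor: V = 10∠1.4° V = 9.997 + j0.2443 V.
Step 6 — Current: I = V / Z = 0.06082 + j0.01393 A = 0.0624∠12.9° A.
Step 7 — Complex power: S = V·I* = 0.6115 - j0.1244 VA.
Step 8 — Real power: P = Re(S) = 0.6115 W.
Step 9 — Reactive power: Q = Im(S) = -0.1244 VAR.
Step 10 — Apparent power: |S| = 0.624 VA.
Step 11 — Power factor: PF = P/|S| = 0.9799 (leading).

(a) P = 0.6115 W  (b) Q = -0.1244 VAR  (c) S = 0.624 VA  (d) PF = 0.9799 (leading)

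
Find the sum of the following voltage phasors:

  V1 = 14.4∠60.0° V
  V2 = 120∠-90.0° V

Step 1 — Convert each phasor to rectangular form:
  V1 = 14.4·(cos(60.0°) + j·sin(60.0°)) = 7.2 + j12.47 V
  V2 = 120·(cos(-90.0°) + j·sin(-90.0°)) = 0 - j120 V
Step 2 — Sum components: V_total = 7.2 - j107.5 V.
Step 3 — Convert to polar: |V_total| = 107.8 V, ∠V_total = -86.2°.

V_total = 107.8∠-86.2° V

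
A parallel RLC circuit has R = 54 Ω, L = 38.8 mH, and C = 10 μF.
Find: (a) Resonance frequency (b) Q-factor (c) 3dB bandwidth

Step 1 — Resonance: ω₀ = 1/√(LC) = 1/√(0.0388·1e-05) = 1605 rad/s.
Step 2 — f₀ = ω₀/(2π) = 255.5 Hz.
Step 3 — Parallel Q: Q = R/(ω₀L) = 54/(1605·0.0388) = 0.8669.
Step 4 — Bandwidth: Δω = ω₀/Q = 1852 rad/s; BW = Δω/(2π) = 294.7 Hz.

(a) f₀ = 255.5 Hz  (b) Q = 0.8669  (c) BW = 294.7 Hz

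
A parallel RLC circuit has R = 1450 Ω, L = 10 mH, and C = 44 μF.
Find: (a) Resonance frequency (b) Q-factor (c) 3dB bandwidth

Step 1 — Resonance: ω₀ = 1/√(LC) = 1/√(0.01·4.4e-05) = 1508 rad/s.
Step 2 — f₀ = ω₀/(2π) = 239.9 Hz.
Step 3 — Parallel Q: Q = R/(ω₀L) = 1450/(1508·0.01) = 96.18.
Step 4 — Bandwidth: Δω = ω₀/Q = 15.67 rad/s; BW = Δω/(2π) = 2.495 Hz.

(a) f₀ = 239.9 Hz  (b) Q = 96.18  (c) BW = 2.495 Hz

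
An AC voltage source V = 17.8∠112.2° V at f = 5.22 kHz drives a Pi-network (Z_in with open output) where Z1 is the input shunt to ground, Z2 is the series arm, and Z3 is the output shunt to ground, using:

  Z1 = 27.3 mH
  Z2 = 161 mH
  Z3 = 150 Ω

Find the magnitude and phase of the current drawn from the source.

Step 1 — Angular frequency: ω = 2π·f = 2π·5220 = 3.28e+04 rad/s.
Step 2 — Component impedances:
  Z1: Z = jωL = j·3.28e+04·0.0273 = 0 + j895.4 Ω
  Z2: Z = jωL = j·3.28e+04·0.161 = 0 + j5281 Ω
  Z3: Z = R = 150 Ω
Step 3 — With open output, the series arm Z2 and the output shunt Z3 appear in series to ground: Z2 + Z3 = 150 + j5281 Ω.
Step 4 — Parallel with input shunt Z1: Z_in = Z1 || (Z2 + Z3) = 3.151 + j765.7 Ω = 765.7∠89.8° Ω.
Step 5 — Source phasor: V = 17.8∠112.2° V = -6.726 + j16.48 V.
Step 6 — Ohm's law: I = V / Z_total = (-6.726 + j16.48) / (3.151 + j765.7) = 0.02149 + j0.008873 A.
Step 7 — Convert to polar: |I| = 0.02325 A, ∠I = 22.4°.

I = 0.02325∠22.4° A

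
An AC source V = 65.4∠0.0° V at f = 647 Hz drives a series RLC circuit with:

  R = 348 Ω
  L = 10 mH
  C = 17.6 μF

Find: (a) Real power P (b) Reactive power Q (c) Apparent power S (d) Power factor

Step 1 — Angular frequency: ω = 2π·f = 2π·647 = 4065 rad/s.
Step 2 — Component impedances:
  R: Z = R = 348 Ω
  L: Z = jωL = j·4065·0.01 = 0 + j40.65 Ω
  C: Z = 1/(jωC) = -j/(ω·C) = 0 - j13.98 Ω
Step 3 — Series combination: Z_total = R + L + C = 348 + j26.68 Ω = 349∠4.4° Ω.
Step 4 — Source phasor: V = 65.4∠0.0° V = 65.4 V.
Step 5 — Current: I = V / Z = 0.1868 - j0.01432 A = 0.1874∠-4.4° A.
Step 6 — Complex power: S = V·I* = 12.22 + j0.9366 VA.
Step 7 — Real power: P = Re(S) = 12.22 W.
Step 8 — Reactive power: Q = Im(S) = 0.9366 VAR.
Step 9 — Apparent power: |S| = 12.25 VA.
Step 10 — Power factor: PF = P/|S| = 0.9971 (lagging).

(a) P = 12.22 W  (b) Q = 0.9366 VAR  (c) S = 12.25 VA  (d) PF = 0.9971 (lagging)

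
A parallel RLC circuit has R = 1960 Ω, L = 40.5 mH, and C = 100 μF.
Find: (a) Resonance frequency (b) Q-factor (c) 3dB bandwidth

Step 1 — Resonance: ω₀ = 1/√(LC) = 1/√(0.0405·0.0001) = 496.9 rad/s.
Step 2 — f₀ = ω₀/(2π) = 79.08 Hz.
Step 3 — Parallel Q: Q = R/(ω₀L) = 1960/(496.9·0.0405) = 97.39.
Step 4 — Bandwidth: Δω = ω₀/Q = 5.102 rad/s; BW = Δω/(2π) = 0.812 Hz.

(a) f₀ = 79.08 Hz  (b) Q = 97.39  (c) BW = 0.812 Hz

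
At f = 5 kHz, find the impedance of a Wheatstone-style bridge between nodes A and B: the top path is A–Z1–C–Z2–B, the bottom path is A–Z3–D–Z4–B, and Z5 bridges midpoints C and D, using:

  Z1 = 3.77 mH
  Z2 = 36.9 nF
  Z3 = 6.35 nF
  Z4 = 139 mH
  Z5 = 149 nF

Step 1 — Angular frequency: ω = 2π·f = 2π·5000 = 3.142e+04 rad/s.
Step 2 — Component impedances:
  Z1: Z = jωL = j·3.142e+04·0.00377 = 0 + j118.4 Ω
  Z2: Z = 1/(jωC) = -j/(ω·C) = 0 - j862.6 Ω
  Z3: Z = 1/(jωC) = -j/(ω·C) = 0 - j5013 Ω
  Z4: Z = jωL = j·3.142e+04·0.139 = 0 + j4367 Ω
  Z5: Z = 1/(jωC) = -j/(ω·C) = 0 - j213.6 Ω
Step 3 — Bridge requires nodal analysis (the Z5 bridge couples midpoints C and D, so the two paths cannot be reduced to a simple series/parallel combination). Setting node B to ground and injecting 1 A at node A, the 3-node admittance system at A, C, D solves to V_A = Z_AB = 0 - j964.4 Ω = 964.4∠-90.0° Ω.

Z = 0 - j964.4 Ω = 964.4∠-90.0° Ω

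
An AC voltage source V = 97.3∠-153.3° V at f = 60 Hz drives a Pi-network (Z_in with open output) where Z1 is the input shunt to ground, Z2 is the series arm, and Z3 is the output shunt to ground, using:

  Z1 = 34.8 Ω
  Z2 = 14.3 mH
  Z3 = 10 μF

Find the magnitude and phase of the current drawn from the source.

Step 1 — Angular frequency: ω = 2π·f = 2π·60 = 377 rad/s.
Step 2 — Component impedances:
  Z1: Z = R = 34.8 Ω
  Z2: Z = jωL = j·377·0.0143 = 0 + j5.391 Ω
  Z3: Z = 1/(jωC) = -j/(ω·C) = 0 - j265.3 Ω
Step 3 — With open output, the series arm Z2 and the output shunt Z3 appear in series to ground: Z2 + Z3 = 0 - j259.9 Ω.
Step 4 — Parallel with input shunt Z1: Z_in = Z1 || (Z2 + Z3) = 34.19 - j4.578 Ω = 34.49∠-7.6° Ω.
Step 5 — Source phasor: V = 97.3∠-153.3° V = -86.93 - j43.72 V.
Step 6 — Ohm's law: I = V / Z_total = (-86.93 - j43.72) / (34.19 - j4.578) = -2.33 - j1.591 A.
Step 7 — Convert to polar: |I| = 2.821 A, ∠I = -145.7°.

I = 2.821∠-145.7° A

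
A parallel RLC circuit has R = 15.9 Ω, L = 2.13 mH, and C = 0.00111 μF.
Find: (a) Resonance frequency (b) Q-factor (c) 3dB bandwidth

Step 1 — Resonance: ω₀ = 1/√(LC) = 1/√(0.00213·1.11e-09) = 6.504e+05 rad/s.
Step 2 — f₀ = ω₀/(2π) = 1.035e+05 Hz.
Step 3 — Parallel Q: Q = R/(ω₀L) = 15.9/(6.504e+05·0.00213) = 0.01148.
Step 4 — Bandwidth: Δω = ω₀/Q = 5.666e+07 rad/s; BW = Δω/(2π) = 9.018e+06 Hz.

(a) f₀ = 1.035e+05 Hz  (b) Q = 0.01148  (c) BW = 9.018e+06 Hz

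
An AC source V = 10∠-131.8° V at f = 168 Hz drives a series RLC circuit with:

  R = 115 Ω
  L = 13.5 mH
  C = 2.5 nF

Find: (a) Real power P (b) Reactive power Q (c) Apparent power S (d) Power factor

Step 1 — Angular frequency: ω = 2π·f = 2π·168 = 1056 rad/s.
Step 2 — Component impedances:
  R: Z = R = 115 Ω
  L: Z = jωL = j·1056·0.0135 = 0 + j14.25 Ω
  C: Z = 1/(jωC) = -j/(ω·C) = 0 - j3.789e+05 Ω
Step 3 — Series combination: Z_total = R + L + C = 115 - j3.789e+05 Ω = 3.789e+05∠-90.0° Ω.
Step 4 — Source phasor: V = 10∠-131.8° V = -6.665 - j7.455 V.
Step 5 — Current: I = V / Z = 1.967e-05 - j1.76e-05 A = 2.639e-05∠-41.8° A.
Step 6 — Complex power: S = V·I* = 8.009e-08 - j0.0002639 VA.
Step 7 — Real power: P = Re(S) = 8.009e-08 W.
Step 8 — Reactive power: Q = Im(S) = -0.0002639 VAR.
Step 9 — Apparent power: |S| = 0.0002639 VA.
Step 10 — Power factor: PF = P/|S| = 0.0003035 (leading).

(a) P = 8.009e-08 W  (b) Q = -0.0002639 VAR  (c) S = 0.0002639 VA  (d) PF = 0.0003035 (leading)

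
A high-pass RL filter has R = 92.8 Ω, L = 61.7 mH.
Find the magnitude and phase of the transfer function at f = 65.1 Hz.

Step 1 — Angular frequency: ω = 2π·65.1 = 409 rad/s.
Step 2 — Transfer function: H(jω) = jωL/(R + jωL).
Step 3 — Numerator jωL = j·25.24; denominator R + jωL = 92.8 + j25.24.
Step 4 — H = 0.06887 + j0.2532.
Step 5 — Magnitude: |H| = 0.2624 (-11.6 dB); phase: φ = 74.8°.

|H| = 0.2624 (-11.6 dB), φ = 74.8°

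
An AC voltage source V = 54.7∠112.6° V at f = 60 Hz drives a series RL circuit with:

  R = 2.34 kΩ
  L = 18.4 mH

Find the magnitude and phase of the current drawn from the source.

Step 1 — Angular frequency: ω = 2π·f = 2π·60 = 377 rad/s.
Step 2 — Component impedances:
  R: Z = R = 2340 Ω
  L: Z = jωL = j·377·0.0184 = 0 + j6.937 Ω
Step 3 — Series combination: Z_total = R + L = 2340 + j6.937 Ω = 2340∠0.2° Ω.
Step 4 — Source phasor: V = 54.7∠112.6° V = -21.02 + j50.5 V.
Step 5 — Ohm's law: I = V / Z_total = (-21.02 + j50.5) / (2340 + j6.937) = -0.008919 + j0.02161 A.
Step 6 — Convert to polar: |I| = 0.02338 A, ∠I = 112.4°.

I = 0.02338∠112.4° A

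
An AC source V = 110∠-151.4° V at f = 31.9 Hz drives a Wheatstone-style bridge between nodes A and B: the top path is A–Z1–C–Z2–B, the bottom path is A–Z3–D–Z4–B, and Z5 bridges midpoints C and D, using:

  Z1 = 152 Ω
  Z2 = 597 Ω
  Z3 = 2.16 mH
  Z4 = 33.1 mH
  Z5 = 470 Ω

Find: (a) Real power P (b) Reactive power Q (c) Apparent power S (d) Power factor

Step 1 — Angular frequency: ω = 2π·f = 2π·31.9 = 200.4 rad/s.
Step 2 — Component impedances:
  Z1: Z = R = 152 Ω
  Z2: Z = R = 597 Ω
  Z3: Z = jωL = j·200.4·0.00216 = 0 + j0.4329 Ω
  Z4: Z = jωL = j·200.4·0.0331 = 0 + j6.634 Ω
  Z5: Z = R = 470 Ω
Step 3 — Bridge requires nodal analysis (the Z5 bridge couples midpoints C and D, so the two paths cannot be reduced to a simple series/parallel combination). Setting node B to ground and injecting 1 A at node A, the 3-node admittance system at A, C, D solves to V_A = Z_AB = 0.06837 + j7.067 Ω = 7.067∠89.4° Ω.
Step 4 — Source phasor: V = 110∠-151.4° V = -96.58 - j52.66 V.
Step 5 — Current: I = V / Z = -7.583 + j13.59 A = 15.57∠119.2° A.
Step 6 — Complex power: S = V·I* = 16.57 + j1712 VA.
Step 7 — Real power: P = Re(S) = 16.57 W.
Step 8 — Reactive power: Q = Im(S) = 1712 VAR.
Step 9 — Apparent power: |S| = 1712 VA.
Step 10 — Power factor: PF = P/|S| = 0.009675 (lagging).

(a) P = 16.57 W  (b) Q = 1712 VAR  (c) S = 1712 VA  (d) PF = 0.009675 (lagging)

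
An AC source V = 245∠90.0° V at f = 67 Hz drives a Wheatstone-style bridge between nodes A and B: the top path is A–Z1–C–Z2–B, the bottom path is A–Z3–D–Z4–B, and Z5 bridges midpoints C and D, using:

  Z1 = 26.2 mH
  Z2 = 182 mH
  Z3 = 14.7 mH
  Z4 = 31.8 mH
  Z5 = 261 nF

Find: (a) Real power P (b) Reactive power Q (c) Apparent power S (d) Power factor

Step 1 — Angular frequency: ω = 2π·f = 2π·67 = 421 rad/s.
Step 2 — Component impedances:
  Z1: Z = jωL = j·421·0.0262 = 0 + j11.03 Ω
  Z2: Z = jωL = j·421·0.182 = 0 + j76.62 Ω
  Z3: Z = jωL = j·421·0.0147 = 0 + j6.188 Ω
  Z4: Z = jωL = j·421·0.0318 = 0 + j13.39 Ω
  Z5: Z = 1/(jωC) = -j/(ω·C) = 0 - j9101 Ω
Step 3 — Bridge requires nodal analysis (the Z5 bridge couples midpoints C and D, so the two paths cannot be reduced to a simple series/parallel combination). Setting node B to ground and injecting 1 A at node A, the 3-node admittance system at A, C, D solves to V_A = Z_AB = 0 + j16 Ω = 16∠90.0° Ω.
Step 4 — Source phasor: V = 245∠90.0° V = 0 + j245 V.
Step 5 — Current: I = V / Z = 15.31 A = 15.31∠-0.0° A.
Step 6 — Complex power: S = V·I* = 0 + j3751 VA.
Step 7 — Real power: P = Re(S) = 0 W.
Step 8 — Reactive power: Q = Im(S) = 3751 VAR.
Step 9 — Apparent power: |S| = 3751 VA.
Step 10 — Power factor: PF = P/|S| = 0 (lagging).

(a) P = 0 W  (b) Q = 3751 VAR  (c) S = 3751 VA  (d) PF = 0 (lagging)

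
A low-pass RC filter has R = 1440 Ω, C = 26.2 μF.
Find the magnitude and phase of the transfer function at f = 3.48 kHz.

Step 1 — Angular frequency: ω = 2π·3480 = 2.187e+04 rad/s.
Step 2 — Transfer function: H(jω) = 1/(1 + jωRC).
Step 3 — Denominator: 1 + jωRC = 1 + j·2.187e+04·1440·2.62e-05 = 1 + j824.9.
Step 4 — H = 1.469e-06 - j0.001212.
Step 5 — Magnitude: |H| = 0.001212 (-58.3 dB); phase: φ = -89.9°.

|H| = 0.001212 (-58.3 dB), φ = -89.9°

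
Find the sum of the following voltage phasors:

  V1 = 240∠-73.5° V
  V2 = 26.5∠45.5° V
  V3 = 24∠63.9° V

Step 1 — Convert each phasor to rectangular form:
  V1 = 240·(cos(-73.5°) + j·sin(-73.5°)) = 68.16 - j230.1 V
  V2 = 26.5·(cos(45.5°) + j·sin(45.5°)) = 18.57 + j18.9 V
  V3 = 24·(cos(63.9°) + j·sin(63.9°)) = 10.56 + j21.55 V
Step 2 — Sum components: V_total = 97.3 - j189.7 V.
Step 3 — Convert to polar: |V_total| = 213.2 V, ∠V_total = -62.8°.

V_total = 213.2∠-62.8° V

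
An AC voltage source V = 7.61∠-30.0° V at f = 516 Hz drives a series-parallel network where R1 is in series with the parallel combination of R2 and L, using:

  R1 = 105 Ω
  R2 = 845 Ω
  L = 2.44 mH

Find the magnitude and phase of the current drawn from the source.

Step 1 — Angular frequency: ω = 2π·f = 2π·516 = 3242 rad/s.
Step 2 — Component impedances:
  R1: Z = R = 105 Ω
  R2: Z = R = 845 Ω
  L: Z = jωL = j·3242·0.00244 = 0 + j7.911 Ω
Step 3 — Parallel branch: R2 || L = 1/(1/R2 + 1/L) = 0.07405 + j7.91 Ω.
Step 4 — Series with R1: Z_total = R1 + (R2 || L) = 105.1 + j7.91 Ω = 105.4∠4.3° Ω.
Step 5 — Source phasor: V = 7.61∠-30.0° V = 6.59 - j3.805 V.
Step 6 — Ohm's law: I = V / Z_total = (6.59 - j3.805) / (105.1 + j7.91) = 0.05966 - j0.0407 A.
Step 7 — Convert to polar: |I| = 0.07222 A, ∠I = -34.3°.

I = 0.07222∠-34.3° A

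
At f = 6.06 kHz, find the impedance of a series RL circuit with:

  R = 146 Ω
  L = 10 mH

Step 1 — Angular frequency: ω = 2π·f = 2π·6060 = 3.808e+04 rad/s.
Step 2 — Component impedances:
  R: Z = R = 146 Ω
  L: Z = jωL = j·3.808e+04·0.01 = 0 + j380.8 Ω
Step 3 — Series combination: Z_total = R + L = 146 + j380.8 Ω = 407.8∠69.0° Ω.

Z = 146 + j380.8 Ω = 407.8∠69.0° Ω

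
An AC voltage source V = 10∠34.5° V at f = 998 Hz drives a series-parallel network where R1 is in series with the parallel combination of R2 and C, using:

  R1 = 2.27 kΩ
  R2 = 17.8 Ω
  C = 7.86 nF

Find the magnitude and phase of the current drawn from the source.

Step 1 — Angular frequency: ω = 2π·f = 2π·998 = 6271 rad/s.
Step 2 — Component impedances:
  R1: Z = R = 2270 Ω
  R2: Z = R = 17.8 Ω
  C: Z = 1/(jωC) = -j/(ω·C) = 0 - j2.029e+04 Ω
Step 3 — Parallel branch: R2 || C = 1/(1/R2 + 1/C) = 17.8 - j0.01562 Ω.
Step 4 — Series with R1: Z_total = R1 + (R2 || C) = 2288 - j0.01562 Ω = 2288∠-0.0° Ω.
Step 5 — Source phasor: V = 10∠34.5° V = 8.241 + j5.664 V.
Step 6 — Ohm's law: I = V / Z_total = (8.241 + j5.664) / (2288 - j0.01562) = 0.003602 + j0.002476 A.
Step 7 — Convert to polar: |I| = 0.004371 A, ∠I = 34.5°.

I = 0.004371∠34.5° A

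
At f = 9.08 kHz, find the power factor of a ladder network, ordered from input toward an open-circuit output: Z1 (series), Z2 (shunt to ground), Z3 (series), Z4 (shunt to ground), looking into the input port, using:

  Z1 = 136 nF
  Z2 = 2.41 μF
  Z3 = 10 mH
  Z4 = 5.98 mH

Step 1 — Angular frequency: ω = 2π·f = 2π·9080 = 5.705e+04 rad/s.
Step 2 — Component impedances:
  Z1: Z = 1/(jωC) = -j/(ω·C) = 0 - j128.9 Ω
  Z2: Z = 1/(jωC) = -j/(ω·C) = 0 - j7.273 Ω
  Z3: Z = jωL = j·5.705e+04·0.01 = 0 + j570.5 Ω
  Z4: Z = jωL = j·5.705e+04·0.00598 = 0 + j341.2 Ω
Step 3 — Ladder network (open output): work backward from the far end, alternating series and parallel combinations. Z_in = 0 - j136.2 Ω = 136.2∠-90.0° Ω.
Step 4 — Power factor: PF = cos(φ) = Re(Z)/|Z| = 0/136.2 = 0.
Step 5 — Type: Im(Z) = -136.2 ⇒ leading (phase φ = -90.0°).

PF = 0 (leading, φ = -90.0°)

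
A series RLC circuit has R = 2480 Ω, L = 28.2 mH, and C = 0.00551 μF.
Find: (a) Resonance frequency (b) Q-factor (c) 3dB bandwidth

Step 1 — Resonance: ω₀ = 1/√(LC) = 1/√(0.0282·5.51e-09) = 8.022e+04 rad/s.
Step 2 — f₀ = ω₀/(2π) = 1.277e+04 Hz.
Step 3 — Series Q: Q = ω₀L/R = 8.022e+04·0.0282/2480 = 0.9122.
Step 4 — Bandwidth: Δω = ω₀/Q = 8.794e+04 rad/s; BW = Δω/(2π) = 1.4e+04 Hz.

(a) f₀ = 1.277e+04 Hz  (b) Q = 0.9122  (c) BW = 1.4e+04 Hz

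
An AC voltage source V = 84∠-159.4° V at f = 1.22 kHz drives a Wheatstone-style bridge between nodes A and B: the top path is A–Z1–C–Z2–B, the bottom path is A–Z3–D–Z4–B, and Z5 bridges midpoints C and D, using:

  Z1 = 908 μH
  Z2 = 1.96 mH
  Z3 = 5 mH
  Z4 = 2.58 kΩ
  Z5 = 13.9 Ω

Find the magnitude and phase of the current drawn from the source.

Step 1 — Angular frequency: ω = 2π·f = 2π·1220 = 7665 rad/s.
Step 2 — Component impedances:
  Z1: Z = jωL = j·7665·0.000908 = 0 + j6.96 Ω
  Z2: Z = jωL = j·7665·0.00196 = 0 + j15.02 Ω
  Z3: Z = jωL = j·7665·0.005 = 0 + j38.33 Ω
  Z4: Z = R = 2580 Ω
  Z5: Z = R = 13.9 Ω
Step 3 — Bridge requires nodal analysis (the Z5 bridge couples midpoints C and D, so the two paths cannot be reduced to a simple series/parallel combination). Setting node B to ground and injecting 1 A at node A, the 3-node admittance system at A, C, D solves to V_A = Z_AB = 0.3926 + j20.98 Ω = 20.99∠88.9° Ω.
Step 4 — Source phasor: V = 84∠-159.4° V = -78.63 - j29.55 V.
Step 5 — Ohm's law: I = V / Z_total = (-78.63 - j29.55) / (0.3926 + j20.98) = -1.478 + j3.72 A.
Step 6 — Convert to polar: |I| = 4.003 A, ∠I = 111.7°.

I = 4.003∠111.7° A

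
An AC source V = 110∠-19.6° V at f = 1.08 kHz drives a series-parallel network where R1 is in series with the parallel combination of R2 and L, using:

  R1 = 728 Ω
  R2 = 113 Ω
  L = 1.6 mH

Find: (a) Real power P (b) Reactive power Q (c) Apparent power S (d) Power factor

Step 1 — Angular frequency: ω = 2π·f = 2π·1080 = 6786 rad/s.
Step 2 — Component impedances:
  R1: Z = R = 728 Ω
  R2: Z = R = 113 Ω
  L: Z = jωL = j·6786·0.0016 = 0 + j10.86 Ω
Step 3 — Parallel branch: R2 || L = 1/(1/R2 + 1/L) = 1.034 + j10.76 Ω.
Step 4 — Series with R1: Z_total = R1 + (R2 || L) = 729 + j10.76 Ω = 729.1∠0.8° Ω.
Step 5 — Source phasor: V = 110∠-19.6° V = 103.6 - j36.9 V.
Step 6 — Current: I = V / Z = 0.1414 - j0.0527 A = 0.1509∠-20.4° A.
Step 7 — Complex power: S = V·I* = 16.59 + j0.2449 VA.
Step 8 — Real power: P = Re(S) = 16.59 W.
Step 9 — Reactive power: Q = Im(S) = 0.2449 VAR.
Step 10 — Apparent power: |S| = 16.6 VA.
Step 11 — Power factor: PF = P/|S| = 0.9999 (lagging).

(a) P = 16.59 W  (b) Q = 0.2449 VAR  (c) S = 16.6 VA  (d) PF = 0.9999 (lagging)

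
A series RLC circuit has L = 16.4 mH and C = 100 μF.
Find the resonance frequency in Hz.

Step 1 — Resonance condition Im(Z)=0 gives ω₀ = 1/√(LC).
Step 2 — ω₀ = 1/√(0.0164·0.0001) = 780.9 rad/s.
Step 3 — f₀ = ω₀/(2π) = 124.3 Hz.

f₀ = 124.3 Hz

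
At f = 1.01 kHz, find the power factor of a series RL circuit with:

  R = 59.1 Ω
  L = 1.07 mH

Step 1 — Angular frequency: ω = 2π·f = 2π·1010 = 6346 rad/s.
Step 2 — Component impedances:
  R: Z = R = 59.1 Ω
  L: Z = jωL = j·6346·0.00107 = 0 + j6.79 Ω
Step 3 — Series combination: Z_total = R + L = 59.1 + j6.79 Ω = 59.49∠6.6° Ω.
Step 4 — Power factor: PF = cos(φ) = Re(Z)/|Z| = 59.1/59.489 = 0.9935.
Step 5 — Type: Im(Z) = 6.79 ⇒ lagging (phase φ = 6.6°).

PF = 0.9935 (lagging, φ = 6.6°)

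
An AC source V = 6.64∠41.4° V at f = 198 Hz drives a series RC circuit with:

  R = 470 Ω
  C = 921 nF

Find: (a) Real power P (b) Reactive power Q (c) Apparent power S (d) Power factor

Step 1 — Angular frequency: ω = 2π·f = 2π·198 = 1244 rad/s.
Step 2 — Component impedances:
  R: Z = R = 470 Ω
  C: Z = 1/(jωC) = -j/(ω·C) = 0 - j872.8 Ω
Step 3 — Series combination: Z_total = R + C = 470 - j872.8 Ω = 991.3∠-61.7° Ω.
Step 4 — Source phasor: V = 6.64∠41.4° V = 4.981 + j4.391 V.
Step 5 — Current: I = V / Z = -0.001518 + j0.006524 A = 0.006698∠103.1° A.
Step 6 — Complex power: S = V·I* = 0.02109 - j0.03916 VA.
Step 7 — Real power: P = Re(S) = 0.02109 W.
Step 8 — Reactive power: Q = Im(S) = -0.03916 VAR.
Step 9 — Apparent power: |S| = 0.04448 VA.
Step 10 — Power factor: PF = P/|S| = 0.4741 (leading).

(a) P = 0.02109 W  (b) Q = -0.03916 VAR  (c) S = 0.04448 VA  (d) PF = 0.4741 (leading)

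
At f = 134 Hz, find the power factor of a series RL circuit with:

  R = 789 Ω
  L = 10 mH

Step 1 — Angular frequency: ω = 2π·f = 2π·134 = 841.9 rad/s.
Step 2 — Component impedances:
  R: Z = R = 789 Ω
  L: Z = jωL = j·841.9·0.01 = 0 + j8.419 Ω
Step 3 — Series combination: Z_total = R + L = 789 + j8.419 Ω = 789∠0.6° Ω.
Step 4 — Power factor: PF = cos(φ) = Re(Z)/|Z| = 789/789.04 = 0.9999.
Step 5 — Type: Im(Z) = 8.419 ⇒ lagging (phase φ = 0.6°).

PF = 0.9999 (lagging, φ = 0.6°)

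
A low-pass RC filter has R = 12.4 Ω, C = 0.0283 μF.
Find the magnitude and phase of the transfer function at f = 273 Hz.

Step 1 — Angular frequency: ω = 2π·273 = 1715 rad/s.
Step 2 — Transfer function: H(jω) = 1/(1 + jωRC).
Step 3 — Denominator: 1 + jωRC = 1 + j·1715·12.4·2.83e-08 = 1 + j0.0006019.
Step 4 — H = 1 - j0.0006019.
Step 5 — Magnitude: |H| = 1 (-0.0 dB); phase: φ = -0.0°.

|H| = 1 (-0.0 dB), φ = -0.0°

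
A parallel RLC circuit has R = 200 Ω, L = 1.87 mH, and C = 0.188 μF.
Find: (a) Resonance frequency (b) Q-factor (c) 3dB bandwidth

Step 1 — Resonance: ω₀ = 1/√(LC) = 1/√(0.00187·1.88e-07) = 5.333e+04 rad/s.
Step 2 — f₀ = ω₀/(2π) = 8488 Hz.
Step 3 — Parallel Q: Q = R/(ω₀L) = 200/(5.333e+04·0.00187) = 2.005.
Step 4 — Bandwidth: Δω = ω₀/Q = 2.66e+04 rad/s; BW = Δω/(2π) = 4233 Hz.

(a) f₀ = 8488 Hz  (b) Q = 2.005  (c) BW = 4233 Hz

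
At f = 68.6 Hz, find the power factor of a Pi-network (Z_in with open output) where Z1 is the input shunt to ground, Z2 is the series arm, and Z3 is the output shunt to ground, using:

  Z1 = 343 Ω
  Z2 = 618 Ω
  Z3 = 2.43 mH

Step 1 — Angular frequency: ω = 2π·f = 2π·68.6 = 431 rad/s.
Step 2 — Component impedances:
  Z1: Z = R = 343 Ω
  Z2: Z = R = 618 Ω
  Z3: Z = jωL = j·431·0.00243 = 0 + j1.047 Ω
Step 3 — With open output, the series arm Z2 and the output shunt Z3 appear in series to ground: Z2 + Z3 = 618 + j1.047 Ω.
Step 4 — Parallel with input shunt Z1: Z_in = Z1 || (Z2 + Z3) = 220.6 + j0.1334 Ω = 220.6∠0.0° Ω.
Step 5 — Power factor: PF = cos(φ) = Re(Z)/|Z| = 220.6/220.6 = 1.
Step 6 — Type: Im(Z) = 0.1334 ⇒ lagging (phase φ = 0.0°).

PF = 1 (lagging, φ = 0.0°)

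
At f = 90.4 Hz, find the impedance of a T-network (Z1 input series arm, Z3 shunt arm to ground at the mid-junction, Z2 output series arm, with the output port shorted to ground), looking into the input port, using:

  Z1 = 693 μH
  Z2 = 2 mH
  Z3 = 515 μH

Step 1 — Angular frequency: ω = 2π·f = 2π·90.4 = 568 rad/s.
Step 2 — Component impedances:
  Z1: Z = jωL = j·568·0.000693 = 0 + j0.3936 Ω
  Z2: Z = jωL = j·568·0.002 = 0 + j1.136 Ω
  Z3: Z = jωL = j·568·0.000515 = 0 + j0.2925 Ω
Step 3 — With the output port shorted to ground, the output series arm Z2 runs from the junction to ground; the shunt arm Z3 also runs from the junction to ground. They appear in parallel: Z3 || Z2 = 0 + j0.2326 Ω.
Step 4 — Series with input arm Z1: Z_in = Z1 + (Z3 || Z2) = 0 + j0.6262 Ω = 0.6262∠90.0° Ω.

Z = 0 + j0.6262 Ω = 0.6262∠90.0° Ω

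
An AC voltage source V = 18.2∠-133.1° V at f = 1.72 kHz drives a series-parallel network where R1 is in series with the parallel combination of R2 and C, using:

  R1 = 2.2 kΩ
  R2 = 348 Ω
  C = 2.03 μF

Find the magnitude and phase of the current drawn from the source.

Step 1 — Angular frequency: ω = 2π·f = 2π·1720 = 1.081e+04 rad/s.
Step 2 — Component impedances:
  R1: Z = R = 2200 Ω
  R2: Z = R = 348 Ω
  C: Z = 1/(jωC) = -j/(ω·C) = 0 - j45.58 Ω
Step 3 — Parallel branch: R2 || C = 1/(1/R2 + 1/C) = 5.87 - j44.81 Ω.
Step 4 — Series with R1: Z_total = R1 + (R2 || C) = 2206 - j44.81 Ω = 2206∠-1.2° Ω.
Step 5 — Source phasor: V = 18.2∠-133.1° V = -12.44 - j13.29 V.
Step 6 — Ohm's law: I = V / Z_total = (-12.44 - j13.29) / (2206 - j44.81) = -0.005513 - j0.006136 A.
Step 7 — Convert to polar: |I| = 0.008249 A, ∠I = -131.9°.

I = 0.008249∠-131.9° A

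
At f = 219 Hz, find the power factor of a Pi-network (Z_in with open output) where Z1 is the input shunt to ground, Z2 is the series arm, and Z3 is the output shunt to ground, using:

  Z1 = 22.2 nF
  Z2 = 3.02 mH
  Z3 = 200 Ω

Step 1 — Angular frequency: ω = 2π·f = 2π·219 = 1376 rad/s.
Step 2 — Component impedances:
  Z1: Z = 1/(jωC) = -j/(ω·C) = 0 - j3.274e+04 Ω
  Z2: Z = jωL = j·1376·0.00302 = 0 + j4.156 Ω
  Z3: Z = R = 200 Ω
Step 3 — With open output, the series arm Z2 and the output shunt Z3 appear in series to ground: Z2 + Z3 = 200 + j4.156 Ω.
Step 4 — Parallel with input shunt Z1: Z_in = Z1 || (Z2 + Z3) = 200 + j2.934 Ω = 200.1∠0.8° Ω.
Step 5 — Power factor: PF = cos(φ) = Re(Z)/|Z| = 200.04/200.06 = 0.9999.
Step 6 — Type: Im(Z) = 2.934 ⇒ lagging (phase φ = 0.8°).

PF = 0.9999 (lagging, φ = 0.8°)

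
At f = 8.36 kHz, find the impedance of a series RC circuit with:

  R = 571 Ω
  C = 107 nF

Step 1 — Angular frequency: ω = 2π·f = 2π·8360 = 5.253e+04 rad/s.
Step 2 — Component impedances:
  R: Z = R = 571 Ω
  C: Z = 1/(jωC) = -j/(ω·C) = 0 - j177.9 Ω
Step 3 — Series combination: Z_total = R + C = 571 - j177.9 Ω = 598.1∠-17.3° Ω.

Z = 571 - j177.9 Ω = 598.1∠-17.3° Ω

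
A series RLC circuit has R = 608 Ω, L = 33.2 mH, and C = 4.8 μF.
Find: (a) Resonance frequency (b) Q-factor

Step 1 — Resonance condition Im(Z)=0 gives ω₀ = 1/√(LC).
Step 2 — ω₀ = 1/√(0.0332·4.8e-06) = 2505 rad/s.
Step 3 — f₀ = ω₀/(2π) = 398.7 Hz.
Step 4 — Series Q: Q = ω₀L/R = 2505·0.0332/608 = 0.1368.

(a) f₀ = 398.7 Hz  (b) Q = 0.1368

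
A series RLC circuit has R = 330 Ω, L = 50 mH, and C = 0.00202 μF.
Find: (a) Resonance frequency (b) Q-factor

Step 1 — Resonance condition Im(Z)=0 gives ω₀ = 1/√(LC).
Step 2 — ω₀ = 1/√(0.05·2.02e-09) = 9.95e+04 rad/s.
Step 3 — f₀ = ω₀/(2π) = 1.584e+04 Hz.
Step 4 — Series Q: Q = ω₀L/R = 9.95e+04·0.05/330 = 15.08.

(a) f₀ = 1.584e+04 Hz  (b) Q = 15.08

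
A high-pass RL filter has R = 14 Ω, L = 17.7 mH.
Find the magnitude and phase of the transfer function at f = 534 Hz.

Step 1 — Angular frequency: ω = 2π·534 = 3355 rad/s.
Step 2 — Transfer function: H(jω) = jωL/(R + jωL).
Step 3 — Numerator jωL = j·59.39; denominator R + jωL = 14 + j59.39.
Step 4 — H = 0.9474 + j0.2233.
Step 5 — Magnitude: |H| = 0.9733 (-0.2 dB); phase: φ = 13.3°.

|H| = 0.9733 (-0.2 dB), φ = 13.3°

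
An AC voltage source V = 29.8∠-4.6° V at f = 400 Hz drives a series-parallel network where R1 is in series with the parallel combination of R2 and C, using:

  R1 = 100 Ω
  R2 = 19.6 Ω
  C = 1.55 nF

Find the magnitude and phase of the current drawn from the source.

Step 1 — Angular frequency: ω = 2π·f = 2π·400 = 2513 rad/s.
Step 2 — Component impedances:
  R1: Z = R = 100 Ω
  R2: Z = R = 19.6 Ω
  C: Z = 1/(jωC) = -j/(ω·C) = 0 - j2.567e+05 Ω
Step 3 — Parallel branch: R2 || C = 1/(1/R2 + 1/C) = 19.6 - j0.001497 Ω.
Step 4 — Series with R1: Z_total = R1 + (R2 || C) = 119.6 - j0.001497 Ω = 119.6∠-0.0° Ω.
Step 5 — Source phasor: V = 29.8∠-4.6° V = 29.7 - j2.39 V.
Step 6 — Ohm's law: I = V / Z_total = (29.7 - j2.39) / (119.6 - j0.001497) = 0.2484 - j0.01998 A.
Step 7 — Convert to polar: |I| = 0.2492 A, ∠I = -4.6°.

I = 0.2492∠-4.6° A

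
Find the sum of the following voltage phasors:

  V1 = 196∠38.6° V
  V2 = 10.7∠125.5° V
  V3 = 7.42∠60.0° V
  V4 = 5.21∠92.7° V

Step 1 — Convert each phasor to rectangular form:
  V1 = 196·(cos(38.6°) + j·sin(38.6°)) = 153.2 + j122.3 V
  V2 = 10.7·(cos(125.5°) + j·sin(125.5°)) = -6.214 + j8.711 V
  V3 = 7.42·(cos(60.0°) + j·sin(60.0°)) = 3.71 + j6.426 V
  V4 = 5.21·(cos(92.7°) + j·sin(92.7°)) = -0.2454 + j5.204 V
Step 2 — Sum components: V_total = 150.4 + j142.6 V.
Step 3 — Convert to polar: |V_total| = 207.3 V, ∠V_total = 43.5°.

V_total = 207.3∠43.5° V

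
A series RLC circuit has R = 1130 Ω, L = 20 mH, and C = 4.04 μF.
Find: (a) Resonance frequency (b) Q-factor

Step 1 — Resonance condition Im(Z)=0 gives ω₀ = 1/√(LC).
Step 2 — ω₀ = 1/√(0.02·4.04e-06) = 3518 rad/s.
Step 3 — f₀ = ω₀/(2π) = 559.9 Hz.
Step 4 — Series Q: Q = ω₀L/R = 3518·0.02/1130 = 0.06227.

(a) f₀ = 559.9 Hz  (b) Q = 0.06227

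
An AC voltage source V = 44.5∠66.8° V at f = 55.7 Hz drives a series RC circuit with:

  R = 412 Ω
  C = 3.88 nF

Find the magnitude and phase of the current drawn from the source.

Step 1 — Angular frequency: ω = 2π·f = 2π·55.7 = 350 rad/s.
Step 2 — Component impedances:
  R: Z = R = 412 Ω
  C: Z = 1/(jωC) = -j/(ω·C) = 0 - j7.364e+05 Ω
Step 3 — Series combination: Z_total = R + C = 412 - j7.364e+05 Ω = 7.364e+05∠-90.0° Ω.
Step 4 — Source phasor: V = 44.5∠66.8° V = 17.53 + j40.9 V.
Step 5 — Ohm's law: I = V / Z_total = (17.53 + j40.9) / (412 - j7.364e+05) = -5.553e-05 + j2.384e-05 A.
Step 6 — Convert to polar: |I| = 6.043e-05 A, ∠I = 156.8°.

I = 6.043e-05∠156.8° A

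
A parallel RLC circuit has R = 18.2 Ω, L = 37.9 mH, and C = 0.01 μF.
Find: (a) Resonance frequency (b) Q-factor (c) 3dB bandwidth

Step 1 — Resonance: ω₀ = 1/√(LC) = 1/√(0.0379·1e-08) = 5.137e+04 rad/s.
Step 2 — f₀ = ω₀/(2π) = 8175 Hz.
Step 3 — Parallel Q: Q = R/(ω₀L) = 18.2/(5.137e+04·0.0379) = 0.009349.
Step 4 — Bandwidth: Δω = ω₀/Q = 5.495e+06 rad/s; BW = Δω/(2π) = 8.745e+05 Hz.

(a) f₀ = 8175 Hz  (b) Q = 0.009349  (c) BW = 8.745e+05 Hz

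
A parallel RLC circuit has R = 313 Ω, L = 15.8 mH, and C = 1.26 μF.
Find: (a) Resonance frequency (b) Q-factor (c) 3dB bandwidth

Step 1 — Resonance: ω₀ = 1/√(LC) = 1/√(0.0158·1.26e-06) = 7087 rad/s.
Step 2 — f₀ = ω₀/(2π) = 1128 Hz.
Step 3 — Parallel Q: Q = R/(ω₀L) = 313/(7087·0.0158) = 2.795.
Step 4 — Bandwidth: Δω = ω₀/Q = 2536 rad/s; BW = Δω/(2π) = 403.6 Hz.

(a) f₀ = 1128 Hz  (b) Q = 2.795  (c) BW = 403.6 Hz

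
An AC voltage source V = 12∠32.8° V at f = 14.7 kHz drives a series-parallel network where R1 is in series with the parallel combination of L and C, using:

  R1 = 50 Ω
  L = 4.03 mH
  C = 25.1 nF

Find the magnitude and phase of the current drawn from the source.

Step 1 — Angular frequency: ω = 2π·f = 2π·1.47e+04 = 9.236e+04 rad/s.
Step 2 — Component impedances:
  R1: Z = R = 50 Ω
  L: Z = jωL = j·9.236e+04·0.00403 = 0 + j372.2 Ω
  C: Z = 1/(jωC) = -j/(ω·C) = 0 - j431.3 Ω
Step 3 — Parallel branch: L || C = 1/(1/L + 1/C) = 0 + j2715 Ω.
Step 4 — Series with R1: Z_total = R1 + (L || C) = 50 + j2715 Ω = 2716∠88.9° Ω.
Step 5 — Source phasor: V = 12∠32.8° V = 10.09 + j6.5 V.
Step 6 — Ohm's law: I = V / Z_total = (10.09 + j6.5) / (50 + j2715) = 0.002461 - j0.003669 A.
Step 7 — Convert to polar: |I| = 0.004418 A, ∠I = -56.1°.

I = 0.004418∠-56.1° A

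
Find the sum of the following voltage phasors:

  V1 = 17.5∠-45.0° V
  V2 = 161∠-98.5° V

Step 1 — Convert each phasor to rectangular form:
  V1 = 17.5·(cos(-45.0°) + j·sin(-45.0°)) = 12.37 - j12.37 V
  V2 = 161·(cos(-98.5°) + j·sin(-98.5°)) = -23.8 - j159.2 V
Step 2 — Sum components: V_total = -11.42 - j171.6 V.
Step 3 — Convert to polar: |V_total| = 172 V, ∠V_total = -93.8°.

V_total = 172∠-93.8° V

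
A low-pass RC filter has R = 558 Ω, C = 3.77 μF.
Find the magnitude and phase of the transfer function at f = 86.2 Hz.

Step 1 — Angular frequency: ω = 2π·86.2 = 541.6 rad/s.
Step 2 — Transfer function: H(jω) = 1/(1 + jωRC).
Step 3 — Denominator: 1 + jωRC = 1 + j·541.6·558·3.77e-06 = 1 + j1.139.
Step 4 — H = 0.4351 - j0.4958.
Step 5 — Magnitude: |H| = 0.6596 (-3.6 dB); phase: φ = -48.7°.

|H| = 0.6596 (-3.6 dB), φ = -48.7°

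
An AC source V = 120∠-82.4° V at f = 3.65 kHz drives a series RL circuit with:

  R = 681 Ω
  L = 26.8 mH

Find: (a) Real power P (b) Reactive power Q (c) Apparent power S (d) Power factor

Step 1 — Angular frequency: ω = 2π·f = 2π·3650 = 2.293e+04 rad/s.
Step 2 — Component impedances:
  R: Z = R = 681 Ω
  L: Z = jωL = j·2.293e+04·0.0268 = 0 + j614.6 Ω
Step 3 — Series combination: Z_total = R + L = 681 + j614.6 Ω = 917.3∠42.1° Ω.
Step 4 — Source phasor: V = 120∠-82.4° V = 15.87 - j118.9 V.
Step 5 — Current: I = V / Z = -0.07403 - j0.1078 A = 0.1308∠-124.5° A.
Step 6 — Complex power: S = V·I* = 11.65 + j10.52 VA.
Step 7 — Real power: P = Re(S) = 11.65 W.
Step 8 — Reactive power: Q = Im(S) = 10.52 VAR.
Step 9 — Apparent power: |S| = 15.7 VA.
Step 10 — Power factor: PF = P/|S| = 0.7424 (lagging).

(a) P = 11.65 W  (b) Q = 10.52 VAR  (c) S = 15.7 VA  (d) PF = 0.7424 (lagging)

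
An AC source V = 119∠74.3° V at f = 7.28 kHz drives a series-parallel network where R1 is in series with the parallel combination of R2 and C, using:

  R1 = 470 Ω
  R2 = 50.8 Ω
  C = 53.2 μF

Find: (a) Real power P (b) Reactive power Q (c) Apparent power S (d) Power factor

Step 1 — Angular frequency: ω = 2π·f = 2π·7280 = 4.574e+04 rad/s.
Step 2 — Component impedances:
  R1: Z = R = 470 Ω
  R2: Z = R = 50.8 Ω
  C: Z = 1/(jωC) = -j/(ω·C) = 0 - j0.4109 Ω
Step 3 — Parallel branch: R2 || C = 1/(1/R2 + 1/C) = 0.003324 - j0.4109 Ω.
Step 4 — Series with R1: Z_total = R1 + (R2 || C) = 470 - j0.4109 Ω = 470∠-0.1° Ω.
Step 5 — Source phasor: V = 119∠74.3° V = 32.2 + j114.6 V.
Step 6 — Current: I = V / Z = 0.0683 + j0.2438 A = 0.2532∠74.4° A.
Step 7 — Complex power: S = V·I* = 30.13 - j0.02634 VA.
Step 8 — Real power: P = Re(S) = 30.13 W.
Step 9 — Reactive power: Q = Im(S) = -0.02634 VAR.
Step 10 — Apparent power: |S| = 30.13 VA.
Step 11 — Power factor: PF = P/|S| = 1 (leading).

(a) P = 30.13 W  (b) Q = -0.02634 VAR  (c) S = 30.13 VA  (d) PF = 1 (leading)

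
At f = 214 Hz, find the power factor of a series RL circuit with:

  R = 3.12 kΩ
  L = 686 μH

Step 1 — Angular frequency: ω = 2π·f = 2π·214 = 1345 rad/s.
Step 2 — Component impedances:
  R: Z = R = 3120 Ω
  L: Z = jωL = j·1345·0.000686 = 0 + j0.9224 Ω
Step 3 — Series combination: Z_total = R + L = 3120 + j0.9224 Ω = 3120∠0.0° Ω.
Step 4 — Power factor: PF = cos(φ) = Re(Z)/|Z| = 3120/3120 = 1.
Step 5 — Type: Im(Z) = 0.9224 ⇒ lagging (phase φ = 0.0°).

PF = 1 (lagging, φ = 0.0°)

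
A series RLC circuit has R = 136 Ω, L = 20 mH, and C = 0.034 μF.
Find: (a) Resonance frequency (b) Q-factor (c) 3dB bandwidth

Step 1 — Resonance: ω₀ = 1/√(LC) = 1/√(0.02·3.4e-08) = 3.835e+04 rad/s.
Step 2 — f₀ = ω₀/(2π) = 6103 Hz.
Step 3 — Series Q: Q = ω₀L/R = 3.835e+04·0.02/136 = 5.639.
Step 4 — Bandwidth: Δω = ω₀/Q = 6800 rad/s; BW = Δω/(2π) = 1082 Hz.

(a) f₀ = 6103 Hz  (b) Q = 5.639  (c) BW = 1082 Hz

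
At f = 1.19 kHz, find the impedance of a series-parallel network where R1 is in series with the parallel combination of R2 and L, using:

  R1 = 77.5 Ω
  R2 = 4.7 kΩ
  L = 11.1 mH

Step 1 — Angular frequency: ω = 2π·f = 2π·1190 = 7477 rad/s.
Step 2 — Component impedances:
  R1: Z = R = 77.5 Ω
  R2: Z = R = 4700 Ω
  L: Z = jωL = j·7477·0.0111 = 0 + j82.99 Ω
Step 3 — Parallel branch: R2 || L = 1/(1/R2 + 1/L) = 1.465 + j82.97 Ω.
Step 4 — Series with R1: Z_total = R1 + (R2 || L) = 78.97 + j82.97 Ω = 114.5∠46.4° Ω.

Z = 78.97 + j82.97 Ω = 114.5∠46.4° Ω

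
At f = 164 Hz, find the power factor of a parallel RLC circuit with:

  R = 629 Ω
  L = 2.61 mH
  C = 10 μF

Step 1 — Angular frequency: ω = 2π·f = 2π·164 = 1030 rad/s.
Step 2 — Component impedances:
  R: Z = R = 629 Ω
  L: Z = jωL = j·1030·0.00261 = 0 + j2.689 Ω
  C: Z = 1/(jωC) = -j/(ω·C) = 0 - j97.05 Ω
Step 3 — Parallel combination: 1/Z_total = 1/R + 1/L + 1/C; Z_total = 0.01216 + j2.766 Ω = 2.766∠89.7° Ω.
Step 4 — Power factor: PF = cos(φ) = Re(Z)/|Z| = 0.012164/2.7661 = 0.004398.
Step 5 — Type: Im(Z) = 2.766 ⇒ lagging (phase φ = 89.7°).

PF = 0.004398 (lagging, φ = 89.7°)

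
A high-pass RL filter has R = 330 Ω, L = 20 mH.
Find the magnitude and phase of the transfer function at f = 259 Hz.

Step 1 — Angular frequency: ω = 2π·259 = 1627 rad/s.
Step 2 — Transfer function: H(jω) = jωL/(R + jωL).
Step 3 — Numerator jωL = j·32.55; denominator R + jωL = 330 + j32.55.
Step 4 — H = 0.009634 + j0.09768.
Step 5 — Magnitude: |H| = 0.09815 (-20.2 dB); phase: φ = 84.4°.

|H| = 0.09815 (-20.2 dB), φ = 84.4°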